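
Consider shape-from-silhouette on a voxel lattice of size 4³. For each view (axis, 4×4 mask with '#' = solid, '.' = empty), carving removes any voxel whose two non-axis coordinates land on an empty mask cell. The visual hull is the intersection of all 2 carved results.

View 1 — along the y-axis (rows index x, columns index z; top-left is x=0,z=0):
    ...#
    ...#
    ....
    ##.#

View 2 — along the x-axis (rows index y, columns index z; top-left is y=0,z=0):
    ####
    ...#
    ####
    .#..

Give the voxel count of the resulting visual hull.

start: 4×4×4 = 64 voxels
after view 1 [y-axis, 5 of 16 cells solid] → remaining = 20
after view 2 [x-axis, 10 of 16 cells solid] → remaining = 14

|visual hull| = 14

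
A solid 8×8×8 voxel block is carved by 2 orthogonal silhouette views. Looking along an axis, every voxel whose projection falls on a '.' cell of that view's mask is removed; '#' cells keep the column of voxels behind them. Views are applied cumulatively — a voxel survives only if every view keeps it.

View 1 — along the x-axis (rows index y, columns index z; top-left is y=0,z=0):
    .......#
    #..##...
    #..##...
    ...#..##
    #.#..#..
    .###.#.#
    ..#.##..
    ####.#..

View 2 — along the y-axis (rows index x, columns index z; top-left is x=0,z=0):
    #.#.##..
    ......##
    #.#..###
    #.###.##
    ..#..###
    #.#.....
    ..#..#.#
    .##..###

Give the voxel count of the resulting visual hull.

initial block: 8^3 = 512
V1 x: intersect with YZ mask (26 set) -- 208 left
V2 y: intersect with XZ mask (31 set) -- 100 left

remaining voxels: 100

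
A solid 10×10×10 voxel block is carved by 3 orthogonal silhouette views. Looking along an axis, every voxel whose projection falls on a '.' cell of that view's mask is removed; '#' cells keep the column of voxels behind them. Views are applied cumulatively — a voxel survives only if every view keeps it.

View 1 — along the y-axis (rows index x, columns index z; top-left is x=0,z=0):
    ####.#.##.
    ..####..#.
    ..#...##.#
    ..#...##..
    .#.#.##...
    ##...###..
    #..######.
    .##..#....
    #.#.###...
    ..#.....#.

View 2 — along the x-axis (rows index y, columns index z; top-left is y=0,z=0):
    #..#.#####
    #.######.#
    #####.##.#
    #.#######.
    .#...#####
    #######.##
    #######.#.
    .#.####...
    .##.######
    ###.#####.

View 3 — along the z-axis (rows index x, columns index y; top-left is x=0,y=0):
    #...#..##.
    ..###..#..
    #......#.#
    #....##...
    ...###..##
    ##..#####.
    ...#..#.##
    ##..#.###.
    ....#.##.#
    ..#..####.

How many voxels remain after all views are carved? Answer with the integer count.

|visual hull| = 145

initial block: 10^3 = 1000
[1] y-view keeps 45 columns → grid now 450
[2] x-view keeps 75 columns → grid now 349
[3] z-view keeps 45 columns → grid now 145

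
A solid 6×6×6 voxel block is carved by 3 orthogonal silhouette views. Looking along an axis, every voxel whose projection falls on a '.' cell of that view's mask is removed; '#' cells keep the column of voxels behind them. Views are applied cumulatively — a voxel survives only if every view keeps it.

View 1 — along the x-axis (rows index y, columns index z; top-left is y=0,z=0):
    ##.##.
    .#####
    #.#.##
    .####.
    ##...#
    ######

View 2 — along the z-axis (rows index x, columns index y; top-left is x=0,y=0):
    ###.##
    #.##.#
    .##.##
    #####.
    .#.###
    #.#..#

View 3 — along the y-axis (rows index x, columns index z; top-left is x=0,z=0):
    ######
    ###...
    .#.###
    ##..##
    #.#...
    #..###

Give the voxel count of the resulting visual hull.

72 voxels

before carving: 216 voxels (6×6×6)
carve view 1 (along x, YZ-mask fill 26/36): 156 voxels remain
carve view 2 (along z, XY-mask fill 25/36): 110 voxels remain
carve view 3 (along y, XZ-mask fill 23/36): 72 voxels remain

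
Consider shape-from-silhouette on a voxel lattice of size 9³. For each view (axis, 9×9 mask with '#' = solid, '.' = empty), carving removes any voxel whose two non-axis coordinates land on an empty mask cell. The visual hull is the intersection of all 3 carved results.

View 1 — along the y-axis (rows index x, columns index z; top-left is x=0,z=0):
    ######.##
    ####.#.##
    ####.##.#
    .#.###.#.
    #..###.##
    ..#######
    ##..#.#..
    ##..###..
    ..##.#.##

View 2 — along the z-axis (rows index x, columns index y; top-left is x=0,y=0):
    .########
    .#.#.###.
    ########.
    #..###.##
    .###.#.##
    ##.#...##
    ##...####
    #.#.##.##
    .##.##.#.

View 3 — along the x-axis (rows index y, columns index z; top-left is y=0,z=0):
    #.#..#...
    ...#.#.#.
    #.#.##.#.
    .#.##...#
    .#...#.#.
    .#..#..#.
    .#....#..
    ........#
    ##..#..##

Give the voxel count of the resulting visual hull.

|visual hull| = 124

start: 9×9×9 = 729 voxels
[1] y-view keeps 54 columns → grid now 486
[2] z-view keeps 55 columns → grid now 335
[3] x-view keeps 29 columns → grid now 124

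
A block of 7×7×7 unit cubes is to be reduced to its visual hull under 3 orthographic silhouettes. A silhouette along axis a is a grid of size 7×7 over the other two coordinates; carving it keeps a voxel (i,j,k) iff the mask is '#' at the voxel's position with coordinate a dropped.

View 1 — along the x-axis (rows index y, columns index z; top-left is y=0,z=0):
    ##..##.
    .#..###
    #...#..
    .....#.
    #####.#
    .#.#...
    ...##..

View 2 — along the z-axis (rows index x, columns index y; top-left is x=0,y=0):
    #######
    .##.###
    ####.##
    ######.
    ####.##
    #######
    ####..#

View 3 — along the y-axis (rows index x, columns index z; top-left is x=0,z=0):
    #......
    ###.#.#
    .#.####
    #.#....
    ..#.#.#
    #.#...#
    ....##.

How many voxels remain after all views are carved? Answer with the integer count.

before carving: 343 voxels (7×7×7)
step 1: project along x, AND mask (21/49) → |grid| = 147
step 2: project along z, AND mask (42/49) → |grid| = 120
step 3: project along y, AND mask (21/49) → |grid| = 50

50 voxels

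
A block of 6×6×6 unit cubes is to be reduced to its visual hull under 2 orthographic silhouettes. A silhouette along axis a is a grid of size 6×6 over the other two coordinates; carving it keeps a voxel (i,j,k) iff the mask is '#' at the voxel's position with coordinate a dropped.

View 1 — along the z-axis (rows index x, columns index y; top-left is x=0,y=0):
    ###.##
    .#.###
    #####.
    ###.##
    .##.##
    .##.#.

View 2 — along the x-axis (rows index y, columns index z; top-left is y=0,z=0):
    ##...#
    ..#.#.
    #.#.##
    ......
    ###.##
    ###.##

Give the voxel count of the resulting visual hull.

initial block: 6^3 = 216
[1] z-view keeps 26 columns → grid now 156
[2] x-view keeps 19 columns → grid now 91

|visual hull| = 91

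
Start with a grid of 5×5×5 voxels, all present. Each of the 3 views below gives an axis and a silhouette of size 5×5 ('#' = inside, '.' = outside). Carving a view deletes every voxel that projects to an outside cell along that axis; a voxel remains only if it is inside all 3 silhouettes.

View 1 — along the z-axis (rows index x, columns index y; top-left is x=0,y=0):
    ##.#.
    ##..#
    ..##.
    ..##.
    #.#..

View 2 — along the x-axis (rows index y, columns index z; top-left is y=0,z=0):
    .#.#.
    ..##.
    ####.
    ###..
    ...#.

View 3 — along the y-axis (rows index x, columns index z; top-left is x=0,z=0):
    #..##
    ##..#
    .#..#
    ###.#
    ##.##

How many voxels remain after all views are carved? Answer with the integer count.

remaining voxels: 17

before carving: 125 voxels (5×5×5)
carve view 1 (along z, XY-mask fill 12/25): 60 voxels remain
carve view 2 (along x, YZ-mask fill 12/25): 32 voxels remain
carve view 3 (along y, XZ-mask fill 16/25): 17 voxels remain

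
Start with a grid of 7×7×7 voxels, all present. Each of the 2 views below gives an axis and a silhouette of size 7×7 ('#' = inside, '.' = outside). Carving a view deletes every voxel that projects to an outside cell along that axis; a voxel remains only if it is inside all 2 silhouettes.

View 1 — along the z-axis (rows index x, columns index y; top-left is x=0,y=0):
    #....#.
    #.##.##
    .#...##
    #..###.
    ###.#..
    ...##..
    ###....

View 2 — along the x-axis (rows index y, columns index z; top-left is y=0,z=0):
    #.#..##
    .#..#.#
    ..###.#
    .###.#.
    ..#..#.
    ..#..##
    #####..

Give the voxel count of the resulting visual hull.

initial block: 7^3 = 343
after view 1 [z-axis, 23 of 49 cells solid] → remaining = 161
after view 2 [x-axis, 25 of 49 cells solid] → remaining = 81

remaining voxels: 81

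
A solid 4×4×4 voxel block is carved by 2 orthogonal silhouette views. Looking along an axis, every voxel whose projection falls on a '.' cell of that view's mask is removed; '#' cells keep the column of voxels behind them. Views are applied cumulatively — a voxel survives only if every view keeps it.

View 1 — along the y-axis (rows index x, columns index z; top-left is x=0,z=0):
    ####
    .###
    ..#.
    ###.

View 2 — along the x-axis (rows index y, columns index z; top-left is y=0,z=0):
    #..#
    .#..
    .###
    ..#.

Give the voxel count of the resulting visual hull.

initial block: 4^3 = 64
carve view 1 (along y, XZ-mask fill 11/16): 44 voxels remain
carve view 2 (along x, YZ-mask fill 7/16): 20 voxels remain

remaining voxels: 20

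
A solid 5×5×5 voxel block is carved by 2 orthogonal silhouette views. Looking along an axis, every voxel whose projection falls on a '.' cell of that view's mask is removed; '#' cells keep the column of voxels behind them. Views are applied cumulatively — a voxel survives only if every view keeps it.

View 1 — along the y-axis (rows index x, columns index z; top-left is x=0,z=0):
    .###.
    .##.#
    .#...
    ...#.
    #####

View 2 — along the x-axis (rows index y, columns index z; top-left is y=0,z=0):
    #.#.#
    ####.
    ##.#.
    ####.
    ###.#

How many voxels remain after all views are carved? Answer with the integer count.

before carving: 125 voxels (5×5×5)
V1 y: intersect with XZ mask (13 set) -- 65 left
V2 x: intersect with YZ mask (18 set) -- 46 left

remaining voxels: 46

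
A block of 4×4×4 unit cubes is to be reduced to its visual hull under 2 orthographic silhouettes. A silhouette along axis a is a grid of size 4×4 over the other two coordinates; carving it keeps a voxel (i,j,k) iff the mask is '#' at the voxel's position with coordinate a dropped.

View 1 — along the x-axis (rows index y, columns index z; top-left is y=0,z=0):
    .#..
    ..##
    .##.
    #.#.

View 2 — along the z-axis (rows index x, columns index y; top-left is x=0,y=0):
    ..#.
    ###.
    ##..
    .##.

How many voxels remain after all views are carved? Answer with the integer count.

14 voxels

before carving: 64 voxels (4×4×4)
[1] x-view keeps 7 columns → grid now 28
[2] z-view keeps 8 columns → grid now 14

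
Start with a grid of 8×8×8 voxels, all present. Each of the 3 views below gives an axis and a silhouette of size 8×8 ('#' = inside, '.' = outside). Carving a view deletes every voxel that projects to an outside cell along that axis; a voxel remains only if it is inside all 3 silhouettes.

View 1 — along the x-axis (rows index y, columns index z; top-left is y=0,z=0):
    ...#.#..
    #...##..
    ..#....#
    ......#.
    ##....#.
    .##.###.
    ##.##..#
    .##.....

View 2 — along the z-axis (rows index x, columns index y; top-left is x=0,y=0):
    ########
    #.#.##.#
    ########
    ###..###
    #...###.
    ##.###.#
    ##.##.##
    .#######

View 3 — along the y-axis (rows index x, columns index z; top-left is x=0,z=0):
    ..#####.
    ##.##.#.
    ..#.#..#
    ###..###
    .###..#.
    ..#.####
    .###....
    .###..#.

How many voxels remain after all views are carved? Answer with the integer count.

initial block: 8^3 = 512
step 1: project along x, AND mask (23/64) → |grid| = 184
step 2: project along z, AND mask (50/64) → |grid| = 147
step 3: project along y, AND mask (35/64) → |grid| = 79

|visual hull| = 79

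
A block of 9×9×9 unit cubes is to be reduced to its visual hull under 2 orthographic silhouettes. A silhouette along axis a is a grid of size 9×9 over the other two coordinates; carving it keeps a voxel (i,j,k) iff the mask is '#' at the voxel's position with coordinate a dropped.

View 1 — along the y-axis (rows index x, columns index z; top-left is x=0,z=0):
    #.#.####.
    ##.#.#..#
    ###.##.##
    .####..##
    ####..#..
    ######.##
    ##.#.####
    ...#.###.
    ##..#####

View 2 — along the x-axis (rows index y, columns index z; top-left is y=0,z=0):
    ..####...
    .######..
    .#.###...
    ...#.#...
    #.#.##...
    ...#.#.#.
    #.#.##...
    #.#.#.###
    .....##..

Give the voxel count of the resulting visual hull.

start: 9×9×9 = 729 voxels
  1. axis=1 (XZ plane), |mask|=55  ⇒  voxels=495
  2. axis=0 (YZ plane), |mask|=35  ⇒  voxels=211

voxel count = 211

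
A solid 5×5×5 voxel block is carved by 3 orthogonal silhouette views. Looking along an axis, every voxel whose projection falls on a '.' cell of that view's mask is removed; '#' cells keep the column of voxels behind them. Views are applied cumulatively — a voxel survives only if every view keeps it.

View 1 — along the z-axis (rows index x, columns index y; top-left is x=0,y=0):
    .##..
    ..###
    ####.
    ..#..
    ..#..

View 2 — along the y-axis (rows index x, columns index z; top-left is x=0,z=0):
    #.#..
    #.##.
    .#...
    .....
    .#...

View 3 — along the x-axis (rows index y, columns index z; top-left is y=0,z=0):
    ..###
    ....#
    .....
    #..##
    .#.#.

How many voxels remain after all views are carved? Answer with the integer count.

full grid |V| = 125
[1] z-view keeps 11 columns → grid now 55
[2] y-view keeps 7 columns → grid now 18
[3] x-view keeps 9 columns → grid now 3

remaining voxels: 3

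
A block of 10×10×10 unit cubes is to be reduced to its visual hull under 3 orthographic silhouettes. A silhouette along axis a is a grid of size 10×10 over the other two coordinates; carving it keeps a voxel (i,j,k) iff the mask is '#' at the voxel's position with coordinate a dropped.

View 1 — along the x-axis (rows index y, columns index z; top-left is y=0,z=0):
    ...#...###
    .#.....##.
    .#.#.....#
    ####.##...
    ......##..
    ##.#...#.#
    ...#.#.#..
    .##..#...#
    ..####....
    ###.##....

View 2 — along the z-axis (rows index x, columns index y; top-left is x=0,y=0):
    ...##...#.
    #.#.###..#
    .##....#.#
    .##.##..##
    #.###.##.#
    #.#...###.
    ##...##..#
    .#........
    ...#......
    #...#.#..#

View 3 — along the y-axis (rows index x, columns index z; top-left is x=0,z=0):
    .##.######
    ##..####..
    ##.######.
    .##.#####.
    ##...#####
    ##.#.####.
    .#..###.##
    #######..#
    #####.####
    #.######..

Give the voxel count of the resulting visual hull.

|visual hull| = 106

start: 10×10×10 = 1000 voxels
step 1: project along x, AND mask (39/100) → |grid| = 390
step 2: project along z, AND mask (42/100) → |grid| = 159
step 3: project along y, AND mask (73/100) → |grid| = 106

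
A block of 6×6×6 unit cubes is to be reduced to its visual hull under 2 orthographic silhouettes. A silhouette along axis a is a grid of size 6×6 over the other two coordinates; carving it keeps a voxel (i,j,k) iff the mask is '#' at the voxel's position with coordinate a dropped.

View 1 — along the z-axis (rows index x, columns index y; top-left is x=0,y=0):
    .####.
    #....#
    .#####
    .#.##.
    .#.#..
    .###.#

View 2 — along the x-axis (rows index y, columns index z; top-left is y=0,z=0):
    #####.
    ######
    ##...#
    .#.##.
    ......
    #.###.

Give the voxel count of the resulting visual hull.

start: 6×6×6 = 216 voxels
after view 1 [z-axis, 20 of 36 cells solid] → remaining = 120
after view 2 [x-axis, 21 of 36 cells solid] → remaining = 71

voxel count = 71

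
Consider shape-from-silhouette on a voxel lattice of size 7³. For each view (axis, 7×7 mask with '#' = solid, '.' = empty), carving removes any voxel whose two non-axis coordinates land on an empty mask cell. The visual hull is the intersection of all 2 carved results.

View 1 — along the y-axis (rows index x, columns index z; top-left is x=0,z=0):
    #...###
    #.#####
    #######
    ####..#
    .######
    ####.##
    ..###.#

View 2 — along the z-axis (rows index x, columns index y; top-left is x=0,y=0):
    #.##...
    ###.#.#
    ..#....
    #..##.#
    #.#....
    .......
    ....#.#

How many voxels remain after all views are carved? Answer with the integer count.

initial block: 7^3 = 343
[1] y-view keeps 38 columns → grid now 266
[2] z-view keeps 17 columns → grid now 89

remaining voxels: 89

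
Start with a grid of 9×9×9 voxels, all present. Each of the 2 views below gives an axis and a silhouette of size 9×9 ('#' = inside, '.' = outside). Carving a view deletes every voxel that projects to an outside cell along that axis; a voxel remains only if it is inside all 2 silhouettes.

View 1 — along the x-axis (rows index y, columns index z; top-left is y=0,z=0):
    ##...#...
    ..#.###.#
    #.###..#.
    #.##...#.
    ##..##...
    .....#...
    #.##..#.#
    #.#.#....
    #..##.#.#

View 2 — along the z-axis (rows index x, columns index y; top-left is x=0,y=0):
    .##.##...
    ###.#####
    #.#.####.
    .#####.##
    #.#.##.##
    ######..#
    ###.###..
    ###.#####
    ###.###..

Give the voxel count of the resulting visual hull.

219 voxels

full grid |V| = 729
[1] x-view keeps 35 columns → grid now 315
[2] z-view keeps 58 columns → grid now 219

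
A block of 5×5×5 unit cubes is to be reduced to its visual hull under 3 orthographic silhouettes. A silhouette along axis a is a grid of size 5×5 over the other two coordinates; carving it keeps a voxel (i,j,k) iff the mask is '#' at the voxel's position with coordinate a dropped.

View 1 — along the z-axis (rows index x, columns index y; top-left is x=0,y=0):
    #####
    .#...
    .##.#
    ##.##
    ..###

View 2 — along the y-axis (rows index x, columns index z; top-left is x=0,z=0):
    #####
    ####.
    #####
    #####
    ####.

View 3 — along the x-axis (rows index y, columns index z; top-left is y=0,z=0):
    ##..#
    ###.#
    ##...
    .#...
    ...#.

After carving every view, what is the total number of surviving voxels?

full grid |V| = 125
  1. axis=2 (XY plane), |mask|=16  ⇒  voxels=80
  2. axis=1 (XZ plane), |mask|=23  ⇒  voxels=76
  3. axis=0 (YZ plane), |mask|=11  ⇒  voxels=34

|visual hull| = 34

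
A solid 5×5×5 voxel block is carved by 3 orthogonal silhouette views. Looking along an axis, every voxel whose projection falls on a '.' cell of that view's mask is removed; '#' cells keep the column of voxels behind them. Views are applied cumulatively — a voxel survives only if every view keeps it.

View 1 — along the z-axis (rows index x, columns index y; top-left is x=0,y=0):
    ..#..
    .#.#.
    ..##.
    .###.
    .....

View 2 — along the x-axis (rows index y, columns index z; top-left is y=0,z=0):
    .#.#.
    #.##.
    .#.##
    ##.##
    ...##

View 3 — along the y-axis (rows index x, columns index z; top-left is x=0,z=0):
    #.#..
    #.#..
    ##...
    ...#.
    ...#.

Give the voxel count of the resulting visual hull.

remaining voxels: 9

before carving: 125 voxels (5×5×5)
  1. axis=2 (XY plane), |mask|=8  ⇒  voxels=40
  2. axis=0 (YZ plane), |mask|=14  ⇒  voxels=27
  3. axis=1 (XZ plane), |mask|=8  ⇒  voxels=9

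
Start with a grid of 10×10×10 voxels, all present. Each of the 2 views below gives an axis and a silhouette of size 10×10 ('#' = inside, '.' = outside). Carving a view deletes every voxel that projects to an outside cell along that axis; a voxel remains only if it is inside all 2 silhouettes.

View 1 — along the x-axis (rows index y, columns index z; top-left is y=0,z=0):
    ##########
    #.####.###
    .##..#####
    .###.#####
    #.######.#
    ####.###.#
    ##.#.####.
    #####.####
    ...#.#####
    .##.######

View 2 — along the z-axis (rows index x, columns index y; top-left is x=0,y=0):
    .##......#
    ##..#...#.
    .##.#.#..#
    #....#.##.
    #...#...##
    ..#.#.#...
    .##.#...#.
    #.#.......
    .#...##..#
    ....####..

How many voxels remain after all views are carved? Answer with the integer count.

|visual hull| = 289

full grid |V| = 1000
step 1: project along x, AND mask (79/100) → |grid| = 790
step 2: project along z, AND mask (37/100) → |grid| = 289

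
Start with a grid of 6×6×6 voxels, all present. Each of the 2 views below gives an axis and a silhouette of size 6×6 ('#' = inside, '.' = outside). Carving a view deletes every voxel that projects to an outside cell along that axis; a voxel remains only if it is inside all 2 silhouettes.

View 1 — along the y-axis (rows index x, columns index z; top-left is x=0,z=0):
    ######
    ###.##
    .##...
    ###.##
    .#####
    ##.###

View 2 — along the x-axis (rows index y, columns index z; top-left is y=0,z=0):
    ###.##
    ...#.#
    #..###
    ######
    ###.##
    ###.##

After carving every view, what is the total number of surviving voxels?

voxel count = 128

start: 6×6×6 = 216 voxels
after view 1 [y-axis, 28 of 36 cells solid] → remaining = 168
after view 2 [x-axis, 27 of 36 cells solid] → remaining = 128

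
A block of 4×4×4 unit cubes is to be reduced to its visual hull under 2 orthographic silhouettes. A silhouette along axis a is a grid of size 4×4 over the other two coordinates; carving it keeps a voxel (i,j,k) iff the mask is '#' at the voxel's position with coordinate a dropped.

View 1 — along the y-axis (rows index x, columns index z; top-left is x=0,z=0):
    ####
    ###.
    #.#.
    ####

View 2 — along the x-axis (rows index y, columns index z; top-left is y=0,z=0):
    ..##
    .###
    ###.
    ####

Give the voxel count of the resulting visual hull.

before carving: 64 voxels (4×4×4)
  1. axis=1 (XZ plane), |mask|=13  ⇒  voxels=52
  2. axis=0 (YZ plane), |mask|=12  ⇒  voxels=39

voxel count = 39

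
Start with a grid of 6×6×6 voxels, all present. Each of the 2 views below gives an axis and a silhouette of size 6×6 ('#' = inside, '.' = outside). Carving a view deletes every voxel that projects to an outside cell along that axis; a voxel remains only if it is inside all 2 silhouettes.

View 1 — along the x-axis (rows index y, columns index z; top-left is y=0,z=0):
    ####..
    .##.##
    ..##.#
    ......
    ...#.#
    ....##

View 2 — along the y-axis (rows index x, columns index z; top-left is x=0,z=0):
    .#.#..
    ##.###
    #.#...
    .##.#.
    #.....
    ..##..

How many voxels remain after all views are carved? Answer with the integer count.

voxel count = 35

full grid |V| = 216
step 1: project along x, AND mask (15/36) → |grid| = 90
step 2: project along y, AND mask (15/36) → |grid| = 35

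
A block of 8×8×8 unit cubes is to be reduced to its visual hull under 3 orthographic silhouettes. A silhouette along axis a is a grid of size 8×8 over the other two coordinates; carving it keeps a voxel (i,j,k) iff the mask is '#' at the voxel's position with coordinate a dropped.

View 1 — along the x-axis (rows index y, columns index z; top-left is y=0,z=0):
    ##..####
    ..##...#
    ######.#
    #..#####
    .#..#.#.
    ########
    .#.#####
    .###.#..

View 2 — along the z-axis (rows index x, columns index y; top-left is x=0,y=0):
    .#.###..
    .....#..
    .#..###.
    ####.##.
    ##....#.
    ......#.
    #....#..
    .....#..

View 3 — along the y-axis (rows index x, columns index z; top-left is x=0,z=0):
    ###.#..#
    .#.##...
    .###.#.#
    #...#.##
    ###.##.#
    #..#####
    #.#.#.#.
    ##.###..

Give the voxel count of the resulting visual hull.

full grid |V| = 512
  1. axis=0 (YZ plane), |mask|=43  ⇒  voxels=344
  2. axis=2 (XY plane), |mask|=22  ⇒  voxels=127
  3. axis=1 (XZ plane), |mask|=38  ⇒  voxels=75

voxel count = 75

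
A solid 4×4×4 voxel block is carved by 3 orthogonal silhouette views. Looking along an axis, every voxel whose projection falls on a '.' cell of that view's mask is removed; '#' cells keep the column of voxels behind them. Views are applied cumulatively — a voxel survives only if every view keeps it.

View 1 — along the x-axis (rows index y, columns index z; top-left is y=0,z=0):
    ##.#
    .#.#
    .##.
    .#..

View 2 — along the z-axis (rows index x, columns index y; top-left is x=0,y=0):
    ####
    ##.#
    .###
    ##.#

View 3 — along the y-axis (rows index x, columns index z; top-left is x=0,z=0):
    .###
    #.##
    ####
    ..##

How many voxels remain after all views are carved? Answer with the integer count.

before carving: 64 voxels (4×4×4)
step 1: project along x, AND mask (8/16) → |grid| = 32
step 2: project along z, AND mask (13/16) → |grid| = 25
step 3: project along y, AND mask (12/16) → |grid| = 17

|visual hull| = 17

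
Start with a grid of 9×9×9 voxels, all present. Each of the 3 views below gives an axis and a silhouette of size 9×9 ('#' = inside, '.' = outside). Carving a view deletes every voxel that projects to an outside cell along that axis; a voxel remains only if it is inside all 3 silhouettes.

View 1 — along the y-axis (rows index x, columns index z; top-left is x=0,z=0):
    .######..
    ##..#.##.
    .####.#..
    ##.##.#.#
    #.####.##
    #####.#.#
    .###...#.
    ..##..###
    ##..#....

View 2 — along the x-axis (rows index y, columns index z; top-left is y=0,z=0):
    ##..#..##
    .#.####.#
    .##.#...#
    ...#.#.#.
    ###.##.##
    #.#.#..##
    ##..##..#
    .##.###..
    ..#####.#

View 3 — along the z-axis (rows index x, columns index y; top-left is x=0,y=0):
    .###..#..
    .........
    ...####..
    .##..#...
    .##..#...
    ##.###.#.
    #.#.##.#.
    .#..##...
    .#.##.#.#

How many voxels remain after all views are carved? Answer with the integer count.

before carving: 729 voxels (9×9×9)
carve view 1 (along y, XZ-mask fill 48/81): 432 voxels remain
carve view 2 (along x, YZ-mask fill 46/81): 243 voxels remain
carve view 3 (along z, XY-mask fill 33/81): 96 voxels remain

voxel count = 96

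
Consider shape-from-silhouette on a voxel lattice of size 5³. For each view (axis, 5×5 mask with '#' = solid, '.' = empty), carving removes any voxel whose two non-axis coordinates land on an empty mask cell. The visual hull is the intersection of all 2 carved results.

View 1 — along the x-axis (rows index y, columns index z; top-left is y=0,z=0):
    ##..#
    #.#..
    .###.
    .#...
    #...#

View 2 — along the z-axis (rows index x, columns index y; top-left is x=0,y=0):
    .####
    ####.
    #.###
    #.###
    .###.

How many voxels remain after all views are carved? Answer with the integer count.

41 voxels

full grid |V| = 125
carve view 1 (along x, YZ-mask fill 11/25): 55 voxels remain
carve view 2 (along z, XY-mask fill 19/25): 41 voxels remain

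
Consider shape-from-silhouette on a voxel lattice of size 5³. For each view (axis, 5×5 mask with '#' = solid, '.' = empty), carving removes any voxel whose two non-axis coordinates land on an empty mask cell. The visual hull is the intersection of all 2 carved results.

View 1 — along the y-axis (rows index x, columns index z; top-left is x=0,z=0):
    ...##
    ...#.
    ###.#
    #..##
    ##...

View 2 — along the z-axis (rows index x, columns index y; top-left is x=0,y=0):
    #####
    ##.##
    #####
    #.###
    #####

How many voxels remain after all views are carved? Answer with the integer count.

|visual hull| = 56

before carving: 125 voxels (5×5×5)
step 1: project along y, AND mask (12/25) → |grid| = 60
step 2: project along z, AND mask (23/25) → |grid| = 56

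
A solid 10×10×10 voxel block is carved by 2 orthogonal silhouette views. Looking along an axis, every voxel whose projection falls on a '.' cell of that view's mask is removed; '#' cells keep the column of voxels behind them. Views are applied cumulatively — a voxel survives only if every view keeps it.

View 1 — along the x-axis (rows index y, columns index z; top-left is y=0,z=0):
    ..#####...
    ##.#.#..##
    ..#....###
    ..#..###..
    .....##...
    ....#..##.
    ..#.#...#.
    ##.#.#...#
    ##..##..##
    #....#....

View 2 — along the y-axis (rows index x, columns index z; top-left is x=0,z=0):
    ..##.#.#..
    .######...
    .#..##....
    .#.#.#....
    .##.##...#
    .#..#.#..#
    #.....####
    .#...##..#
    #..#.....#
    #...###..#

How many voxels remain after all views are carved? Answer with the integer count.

before carving: 1000 voxels (10×10×10)
carve view 1 (along x, YZ-mask fill 40/100): 400 voxels remain
carve view 2 (along y, XZ-mask fill 42/100): 173 voxels remain

|visual hull| = 173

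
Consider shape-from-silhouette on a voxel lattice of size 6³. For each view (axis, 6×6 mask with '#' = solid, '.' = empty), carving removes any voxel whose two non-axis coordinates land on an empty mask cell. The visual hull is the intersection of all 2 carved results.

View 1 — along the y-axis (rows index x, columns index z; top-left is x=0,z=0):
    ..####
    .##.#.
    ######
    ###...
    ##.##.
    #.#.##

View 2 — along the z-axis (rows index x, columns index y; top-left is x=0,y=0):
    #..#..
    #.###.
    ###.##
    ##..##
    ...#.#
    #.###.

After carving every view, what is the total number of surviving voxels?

|visual hull| = 86

before carving: 216 voxels (6×6×6)
[1] y-view keeps 24 columns → grid now 144
[2] z-view keeps 21 columns → grid now 86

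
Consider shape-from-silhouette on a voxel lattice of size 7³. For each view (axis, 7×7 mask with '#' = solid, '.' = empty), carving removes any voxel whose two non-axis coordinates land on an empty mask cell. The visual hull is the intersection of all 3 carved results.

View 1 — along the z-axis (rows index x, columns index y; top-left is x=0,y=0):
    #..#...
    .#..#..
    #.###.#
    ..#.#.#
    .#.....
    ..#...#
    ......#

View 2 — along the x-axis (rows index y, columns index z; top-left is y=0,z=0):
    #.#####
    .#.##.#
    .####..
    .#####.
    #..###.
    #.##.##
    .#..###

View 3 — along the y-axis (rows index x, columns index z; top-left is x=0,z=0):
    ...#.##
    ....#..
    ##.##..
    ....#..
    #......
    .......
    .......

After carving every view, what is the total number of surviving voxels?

remaining voxels: 24

before carving: 343 voxels (7×7×7)
after view 1 [z-axis, 16 of 49 cells solid] → remaining = 112
after view 2 [x-axis, 32 of 49 cells solid] → remaining = 70
after view 3 [y-axis, 10 of 49 cells solid] → remaining = 24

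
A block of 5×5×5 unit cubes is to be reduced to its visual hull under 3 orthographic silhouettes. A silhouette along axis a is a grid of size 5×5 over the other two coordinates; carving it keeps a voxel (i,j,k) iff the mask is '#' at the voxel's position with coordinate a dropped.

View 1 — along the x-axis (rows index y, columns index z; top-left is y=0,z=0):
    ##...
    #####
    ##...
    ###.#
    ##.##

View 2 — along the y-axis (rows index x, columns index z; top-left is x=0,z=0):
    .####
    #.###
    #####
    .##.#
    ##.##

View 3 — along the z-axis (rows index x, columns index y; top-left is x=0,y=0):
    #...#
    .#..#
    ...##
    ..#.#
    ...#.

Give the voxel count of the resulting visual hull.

initial block: 5^3 = 125
V1 x: intersect with YZ mask (17 set) -- 85 left
V2 y: intersect with XZ mask (20 set) -- 66 left
V3 z: intersect with XY mask (9 set) -- 25 left

voxel count = 25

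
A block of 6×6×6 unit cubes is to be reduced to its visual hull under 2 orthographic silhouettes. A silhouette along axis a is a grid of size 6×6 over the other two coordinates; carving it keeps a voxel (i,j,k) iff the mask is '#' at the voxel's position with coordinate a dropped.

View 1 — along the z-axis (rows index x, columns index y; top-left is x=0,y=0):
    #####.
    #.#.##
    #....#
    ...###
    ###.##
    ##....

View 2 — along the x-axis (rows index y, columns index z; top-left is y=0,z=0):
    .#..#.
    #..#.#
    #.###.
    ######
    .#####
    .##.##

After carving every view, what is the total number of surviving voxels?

79 voxels

full grid |V| = 216
  1. axis=2 (XY plane), |mask|=21  ⇒  voxels=126
  2. axis=0 (YZ plane), |mask|=24  ⇒  voxels=79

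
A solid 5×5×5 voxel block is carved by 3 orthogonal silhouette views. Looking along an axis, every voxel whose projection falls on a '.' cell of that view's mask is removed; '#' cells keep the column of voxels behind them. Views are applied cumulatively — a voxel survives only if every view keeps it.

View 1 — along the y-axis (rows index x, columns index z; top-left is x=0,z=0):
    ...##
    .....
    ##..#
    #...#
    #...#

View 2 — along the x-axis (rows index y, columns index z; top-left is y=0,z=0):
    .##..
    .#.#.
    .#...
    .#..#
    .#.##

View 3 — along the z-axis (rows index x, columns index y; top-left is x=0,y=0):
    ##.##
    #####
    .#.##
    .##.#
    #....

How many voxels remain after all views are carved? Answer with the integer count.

before carving: 125 voxels (5×5×5)
[1] y-view keeps 9 columns → grid now 45
[2] x-view keeps 10 columns → grid now 15
[3] z-view keeps 16 columns → grid now 10

remaining voxels: 10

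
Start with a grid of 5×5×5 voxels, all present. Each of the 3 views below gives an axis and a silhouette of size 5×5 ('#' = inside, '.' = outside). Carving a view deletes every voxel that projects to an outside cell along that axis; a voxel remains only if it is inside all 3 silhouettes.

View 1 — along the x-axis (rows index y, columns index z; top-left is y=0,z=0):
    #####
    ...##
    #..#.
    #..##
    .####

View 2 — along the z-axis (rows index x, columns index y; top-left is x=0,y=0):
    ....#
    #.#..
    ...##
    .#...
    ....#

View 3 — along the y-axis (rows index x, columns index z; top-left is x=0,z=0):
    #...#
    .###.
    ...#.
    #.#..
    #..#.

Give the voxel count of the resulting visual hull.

full grid |V| = 125
step 1: project along x, AND mask (16/25) → |grid| = 80
step 2: project along z, AND mask (7/25) → |grid| = 24
step 3: project along y, AND mask (10/25) → |grid| = 8

remaining voxels: 8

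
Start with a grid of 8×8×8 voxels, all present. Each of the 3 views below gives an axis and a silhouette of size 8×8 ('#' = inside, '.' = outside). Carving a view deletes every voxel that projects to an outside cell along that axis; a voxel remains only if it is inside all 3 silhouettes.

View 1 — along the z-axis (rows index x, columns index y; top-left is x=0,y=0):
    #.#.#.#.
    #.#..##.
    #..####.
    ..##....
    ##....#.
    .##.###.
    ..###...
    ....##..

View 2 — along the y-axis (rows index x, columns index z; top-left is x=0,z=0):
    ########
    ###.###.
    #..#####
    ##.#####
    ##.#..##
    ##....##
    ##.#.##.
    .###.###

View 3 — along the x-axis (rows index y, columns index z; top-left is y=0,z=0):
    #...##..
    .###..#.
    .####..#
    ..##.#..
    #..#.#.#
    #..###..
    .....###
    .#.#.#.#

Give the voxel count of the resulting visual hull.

before carving: 512 voxels (8×8×8)
[1] z-view keeps 28 columns → grid now 224
[2] y-view keeps 47 columns → grid now 162
[3] x-view keeps 30 columns → grid now 75

75 voxels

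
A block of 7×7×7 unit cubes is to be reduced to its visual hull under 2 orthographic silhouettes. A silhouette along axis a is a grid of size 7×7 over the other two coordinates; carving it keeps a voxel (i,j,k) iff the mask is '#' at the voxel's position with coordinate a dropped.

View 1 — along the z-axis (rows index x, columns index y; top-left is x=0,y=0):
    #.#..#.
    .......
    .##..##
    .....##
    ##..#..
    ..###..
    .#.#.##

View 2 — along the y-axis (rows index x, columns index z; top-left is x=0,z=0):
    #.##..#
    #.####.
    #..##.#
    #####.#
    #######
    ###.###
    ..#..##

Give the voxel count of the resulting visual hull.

voxel count = 91

before carving: 343 voxels (7×7×7)
V1 z: intersect with XY mask (19 set) -- 133 left
V2 y: intersect with XZ mask (35 set) -- 91 left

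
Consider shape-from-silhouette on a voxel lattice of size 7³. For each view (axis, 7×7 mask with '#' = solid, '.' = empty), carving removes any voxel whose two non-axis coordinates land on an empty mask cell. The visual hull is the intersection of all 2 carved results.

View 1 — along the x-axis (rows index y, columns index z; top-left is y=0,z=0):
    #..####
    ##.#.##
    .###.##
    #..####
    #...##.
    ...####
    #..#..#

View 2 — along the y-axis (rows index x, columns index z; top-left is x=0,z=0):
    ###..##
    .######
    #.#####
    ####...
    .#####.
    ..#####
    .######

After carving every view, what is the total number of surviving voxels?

before carving: 343 voxels (7×7×7)
[1] x-view keeps 30 columns → grid now 210
[2] y-view keeps 37 columns → grid now 154

154 voxels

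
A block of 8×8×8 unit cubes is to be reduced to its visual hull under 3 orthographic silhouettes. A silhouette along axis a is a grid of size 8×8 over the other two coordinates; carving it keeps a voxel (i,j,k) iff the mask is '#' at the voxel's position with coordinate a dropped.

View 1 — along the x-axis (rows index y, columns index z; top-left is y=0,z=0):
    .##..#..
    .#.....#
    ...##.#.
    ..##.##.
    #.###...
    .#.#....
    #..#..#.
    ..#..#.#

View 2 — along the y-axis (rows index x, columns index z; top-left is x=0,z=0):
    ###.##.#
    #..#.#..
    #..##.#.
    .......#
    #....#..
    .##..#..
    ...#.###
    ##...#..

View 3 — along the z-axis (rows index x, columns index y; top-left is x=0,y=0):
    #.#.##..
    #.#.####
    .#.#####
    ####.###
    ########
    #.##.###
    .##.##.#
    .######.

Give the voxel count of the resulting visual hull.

initial block: 8^3 = 512
[1] x-view keeps 24 columns → grid now 192
[2] y-view keeps 26 columns → grid now 76
[3] z-view keeps 48 columns → grid now 52

remaining voxels: 52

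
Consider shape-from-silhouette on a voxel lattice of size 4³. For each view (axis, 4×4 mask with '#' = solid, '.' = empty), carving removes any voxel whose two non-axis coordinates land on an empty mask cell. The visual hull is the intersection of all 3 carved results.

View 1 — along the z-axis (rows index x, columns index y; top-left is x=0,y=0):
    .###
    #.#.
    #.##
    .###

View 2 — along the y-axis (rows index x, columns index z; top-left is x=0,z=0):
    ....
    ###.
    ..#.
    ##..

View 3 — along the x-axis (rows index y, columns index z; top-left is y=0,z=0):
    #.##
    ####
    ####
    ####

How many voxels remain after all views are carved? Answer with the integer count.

full grid |V| = 64
carve view 1 (along z, XY-mask fill 11/16): 44 voxels remain
carve view 2 (along y, XZ-mask fill 6/16): 15 voxels remain
carve view 3 (along x, YZ-mask fill 15/16): 14 voxels remain

remaining voxels: 14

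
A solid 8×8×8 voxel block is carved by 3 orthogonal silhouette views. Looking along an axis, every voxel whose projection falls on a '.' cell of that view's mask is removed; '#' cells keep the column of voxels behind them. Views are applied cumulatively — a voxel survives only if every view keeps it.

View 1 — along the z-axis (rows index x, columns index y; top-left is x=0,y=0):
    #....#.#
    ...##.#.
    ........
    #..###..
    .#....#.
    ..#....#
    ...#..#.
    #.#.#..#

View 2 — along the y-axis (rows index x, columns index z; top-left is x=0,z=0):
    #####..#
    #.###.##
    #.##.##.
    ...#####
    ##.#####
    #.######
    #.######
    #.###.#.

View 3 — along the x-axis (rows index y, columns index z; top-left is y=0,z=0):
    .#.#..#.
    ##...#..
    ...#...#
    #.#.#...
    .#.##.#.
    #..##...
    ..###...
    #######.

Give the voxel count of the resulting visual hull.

full grid |V| = 512
  1. axis=2 (XY plane), |mask|=20  ⇒  voxels=160
  2. axis=1 (XZ plane), |mask|=48  ⇒  voxels=118
  3. axis=0 (YZ plane), |mask|=28  ⇒  voxels=57

voxel count = 57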